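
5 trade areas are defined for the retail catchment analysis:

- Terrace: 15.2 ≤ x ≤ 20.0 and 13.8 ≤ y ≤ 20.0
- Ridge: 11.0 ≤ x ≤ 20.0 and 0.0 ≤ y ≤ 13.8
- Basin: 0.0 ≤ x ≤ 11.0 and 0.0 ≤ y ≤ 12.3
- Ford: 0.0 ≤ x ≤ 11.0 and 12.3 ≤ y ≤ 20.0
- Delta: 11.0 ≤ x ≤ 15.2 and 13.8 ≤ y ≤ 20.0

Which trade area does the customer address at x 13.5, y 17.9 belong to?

The point has x = 13.5 and y = 17.9.
Only Delta satisfies 11.0 ≤ x ≤ 15.2 and 13.8 ≤ y ≤ 20.0.

Delta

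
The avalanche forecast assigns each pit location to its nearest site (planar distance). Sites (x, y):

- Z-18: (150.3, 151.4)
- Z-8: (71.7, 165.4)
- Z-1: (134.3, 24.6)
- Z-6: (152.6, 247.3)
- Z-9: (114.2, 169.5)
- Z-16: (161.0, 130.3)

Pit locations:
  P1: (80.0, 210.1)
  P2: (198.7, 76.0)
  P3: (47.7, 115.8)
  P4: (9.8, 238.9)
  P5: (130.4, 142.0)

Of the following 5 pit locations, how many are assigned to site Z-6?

P1 → Z-8
P2 → Z-16
P3 → Z-8
P4 → Z-8
P5 → Z-18
0 of the 5 go to Z-6.

0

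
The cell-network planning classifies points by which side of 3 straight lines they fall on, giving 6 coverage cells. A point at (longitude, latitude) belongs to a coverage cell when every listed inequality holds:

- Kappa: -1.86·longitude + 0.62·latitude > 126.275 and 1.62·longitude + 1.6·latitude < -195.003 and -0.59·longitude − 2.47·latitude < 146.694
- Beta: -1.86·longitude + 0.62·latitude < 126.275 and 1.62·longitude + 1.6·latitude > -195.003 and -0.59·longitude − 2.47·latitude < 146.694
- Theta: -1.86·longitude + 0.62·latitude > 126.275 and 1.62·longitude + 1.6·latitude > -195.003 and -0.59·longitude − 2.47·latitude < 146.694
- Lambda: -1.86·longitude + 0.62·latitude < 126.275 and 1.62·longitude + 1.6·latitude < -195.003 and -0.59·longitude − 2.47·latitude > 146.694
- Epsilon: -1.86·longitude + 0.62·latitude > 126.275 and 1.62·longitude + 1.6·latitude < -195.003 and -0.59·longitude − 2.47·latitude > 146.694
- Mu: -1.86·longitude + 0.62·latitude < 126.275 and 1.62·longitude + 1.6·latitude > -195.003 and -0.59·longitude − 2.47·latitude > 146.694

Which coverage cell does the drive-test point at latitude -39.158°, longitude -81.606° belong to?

-1.86·-81.606 + 0.62·-39.158 = 127.509, which is > 126.275
1.62·-81.606 + 1.6·-39.158 = -194.855, which is > -195.003
-0.59·-81.606 − 2.47·-39.158 = 144.868, which is < 146.694
This sign pattern matches Theta.

Theta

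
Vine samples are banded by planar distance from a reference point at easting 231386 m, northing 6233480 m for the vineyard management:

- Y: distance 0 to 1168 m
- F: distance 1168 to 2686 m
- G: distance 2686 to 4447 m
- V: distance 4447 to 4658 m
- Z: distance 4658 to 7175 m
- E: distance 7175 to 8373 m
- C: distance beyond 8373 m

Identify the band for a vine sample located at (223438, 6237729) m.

C

Distance = √((223438−231386)² + (6237729−6233480)²) = √(63170704.000 + 18054001.000) = 9012.475 m.
8373 ≤ 9012.475 < ∞ → C.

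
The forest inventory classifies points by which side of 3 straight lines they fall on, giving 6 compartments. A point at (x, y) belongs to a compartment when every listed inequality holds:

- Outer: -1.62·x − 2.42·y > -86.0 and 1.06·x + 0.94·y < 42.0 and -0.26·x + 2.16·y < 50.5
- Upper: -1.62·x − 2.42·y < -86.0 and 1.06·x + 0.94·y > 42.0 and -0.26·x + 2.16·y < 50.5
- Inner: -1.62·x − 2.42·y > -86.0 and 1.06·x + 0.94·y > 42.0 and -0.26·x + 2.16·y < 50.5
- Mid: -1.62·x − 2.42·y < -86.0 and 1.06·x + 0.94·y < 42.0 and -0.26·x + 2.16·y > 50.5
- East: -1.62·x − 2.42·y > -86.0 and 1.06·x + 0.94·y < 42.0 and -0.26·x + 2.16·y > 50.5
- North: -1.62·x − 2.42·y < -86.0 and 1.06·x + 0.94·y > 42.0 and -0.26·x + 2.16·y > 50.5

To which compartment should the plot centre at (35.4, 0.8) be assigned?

Outer

-1.62·35.4 − 2.42·0.8 = -59.284, which is > -86.0
1.06·35.4 + 0.94·0.8 = 38.276, which is < 42.0
-0.26·35.4 + 2.16·0.8 = -7.476, which is < 50.5
This sign pattern matches Outer.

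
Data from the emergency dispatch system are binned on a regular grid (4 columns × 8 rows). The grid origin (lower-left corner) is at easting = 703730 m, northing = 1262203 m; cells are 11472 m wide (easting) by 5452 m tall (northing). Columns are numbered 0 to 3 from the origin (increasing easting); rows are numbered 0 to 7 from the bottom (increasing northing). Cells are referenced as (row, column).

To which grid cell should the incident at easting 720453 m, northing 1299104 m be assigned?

Column index: ⌊(720453 − 703730) / 11472⌋ = ⌊1.458⌋ = 1
Row offset from origin: ⌊(1299104 − 1262203) / 5452⌋ = ⌊6.768⌋ = 6 → row 6

(6, 1)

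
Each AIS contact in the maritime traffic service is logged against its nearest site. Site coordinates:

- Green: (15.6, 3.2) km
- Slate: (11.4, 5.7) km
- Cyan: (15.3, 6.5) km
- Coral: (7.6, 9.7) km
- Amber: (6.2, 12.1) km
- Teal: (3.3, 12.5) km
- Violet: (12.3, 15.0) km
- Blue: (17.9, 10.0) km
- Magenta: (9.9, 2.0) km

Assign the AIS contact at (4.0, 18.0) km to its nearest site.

Teal

Squared distances to each site:
Green: 353.600; Slate: 206.050; Cyan: 259.940; Coral: 81.850; Amber: 39.650; Teal: 30.740; Violet: 77.890; Blue: 257.210; Magenta: 290.810.
Minimum at Teal.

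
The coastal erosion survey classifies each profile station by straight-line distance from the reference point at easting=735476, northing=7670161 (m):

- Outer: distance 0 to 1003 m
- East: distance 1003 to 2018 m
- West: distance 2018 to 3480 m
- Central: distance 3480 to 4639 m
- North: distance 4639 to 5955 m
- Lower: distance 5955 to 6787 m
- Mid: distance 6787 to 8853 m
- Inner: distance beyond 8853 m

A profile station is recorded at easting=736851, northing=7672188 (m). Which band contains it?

Distance = √((736851−735476)² + (7672188−7670161)²) = √(1890625.000 + 4108729.000) = 2449.358 m.
2018 ≤ 2449.358 < 3480 → West.

West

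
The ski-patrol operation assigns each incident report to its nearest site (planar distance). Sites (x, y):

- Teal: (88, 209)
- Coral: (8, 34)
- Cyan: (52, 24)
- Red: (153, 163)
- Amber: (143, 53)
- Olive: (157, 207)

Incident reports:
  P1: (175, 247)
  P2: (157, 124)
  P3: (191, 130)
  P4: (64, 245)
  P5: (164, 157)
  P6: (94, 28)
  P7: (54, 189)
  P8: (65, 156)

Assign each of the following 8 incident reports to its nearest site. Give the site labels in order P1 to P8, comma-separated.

Olive, Red, Red, Teal, Red, Cyan, Teal, Teal

P1 → Olive (d²=1924.00)
P2 → Red (d²=1537.00)
P3 → Red (d²=2533.00)
P4 → Teal (d²=1872.00)
P5 → Red (d²=157.00)
P6 → Cyan (d²=1780.00)
P7 → Teal (d²=1556.00)
P8 → Teal (d²=3338.00)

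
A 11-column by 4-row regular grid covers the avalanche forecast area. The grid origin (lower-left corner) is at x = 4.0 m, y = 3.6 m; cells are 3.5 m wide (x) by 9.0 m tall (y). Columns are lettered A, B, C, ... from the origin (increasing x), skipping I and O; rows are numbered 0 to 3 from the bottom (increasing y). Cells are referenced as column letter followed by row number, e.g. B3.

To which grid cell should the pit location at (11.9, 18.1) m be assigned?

Column index: ⌊(11.9 − 4.0) / 3.5⌋ = ⌊2.257⌋ = 2 → column C
Row offset from origin: ⌊(18.1 − 3.6) / 9.0⌋ = ⌊1.611⌋ = 1 → row 1

C1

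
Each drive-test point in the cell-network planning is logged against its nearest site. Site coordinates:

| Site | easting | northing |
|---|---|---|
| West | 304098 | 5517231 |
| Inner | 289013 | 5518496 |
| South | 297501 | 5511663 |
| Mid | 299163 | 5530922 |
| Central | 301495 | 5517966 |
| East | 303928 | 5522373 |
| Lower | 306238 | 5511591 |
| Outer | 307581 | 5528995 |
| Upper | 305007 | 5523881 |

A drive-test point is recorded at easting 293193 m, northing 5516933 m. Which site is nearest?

Inner

Squared distances to each site:
West: 119007829.000; Inner: 19915369.000; South: 46331764.000; Mid: 231333021.000; Central: 69990293.000; East: 144833825.000; Lower: 198708989.000; Outer: 352506388.000; Upper: 187845300.000.
Minimum at Inner.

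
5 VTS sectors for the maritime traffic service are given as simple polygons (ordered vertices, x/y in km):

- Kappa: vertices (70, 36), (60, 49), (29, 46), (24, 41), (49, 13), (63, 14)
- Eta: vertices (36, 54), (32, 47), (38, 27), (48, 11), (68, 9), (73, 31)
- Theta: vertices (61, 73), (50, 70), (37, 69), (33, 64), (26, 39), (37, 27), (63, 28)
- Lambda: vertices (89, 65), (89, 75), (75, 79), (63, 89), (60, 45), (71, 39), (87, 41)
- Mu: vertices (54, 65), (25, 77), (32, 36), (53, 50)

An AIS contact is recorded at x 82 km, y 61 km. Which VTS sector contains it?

Cast a ray rightward from (82, 61). For each polygon, the edges (by vertex number in listed order) whose endpoints lie on opposite sides of y = 61, where each meets that height, and whether that is right or left of the point:
Kappa: no edge straddles that height → 0 crossings.
Eta: no edge straddles that height → 0 crossings.
Theta: 4–5 at x≈32.2 (left), 7–1 at x≈61.5 (left) → 0 crossings.
Lambda: 4–5 at x≈61.1 (left), 7–1 at x≈88.7 (right) → 1 crossing.
Mu: 2–3 at x≈27.7 (left), 4–1 at x≈53.7 (left) → 0 crossings.
Only Lambda has an odd count, so the point is inside Lambda.

Lambda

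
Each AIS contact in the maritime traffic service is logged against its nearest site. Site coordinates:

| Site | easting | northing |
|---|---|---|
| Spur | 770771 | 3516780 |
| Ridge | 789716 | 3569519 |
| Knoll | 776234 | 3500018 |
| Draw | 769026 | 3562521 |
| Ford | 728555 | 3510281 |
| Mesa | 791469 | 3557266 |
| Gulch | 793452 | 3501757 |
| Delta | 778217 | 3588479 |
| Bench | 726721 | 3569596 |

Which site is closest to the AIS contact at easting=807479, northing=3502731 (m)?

Squared distances to each site:
Spur: 1544851665.000; Ridge: 4776161113.000; Knoll: 983610394.000; Draw: 5053477309.000; Ford: 6286000276.000; Mesa: 3230386325.000; Gulch: 197705405.000; Delta: 8208984148.000; Bench: 10992782789.000.
Minimum at Gulch.

Gulch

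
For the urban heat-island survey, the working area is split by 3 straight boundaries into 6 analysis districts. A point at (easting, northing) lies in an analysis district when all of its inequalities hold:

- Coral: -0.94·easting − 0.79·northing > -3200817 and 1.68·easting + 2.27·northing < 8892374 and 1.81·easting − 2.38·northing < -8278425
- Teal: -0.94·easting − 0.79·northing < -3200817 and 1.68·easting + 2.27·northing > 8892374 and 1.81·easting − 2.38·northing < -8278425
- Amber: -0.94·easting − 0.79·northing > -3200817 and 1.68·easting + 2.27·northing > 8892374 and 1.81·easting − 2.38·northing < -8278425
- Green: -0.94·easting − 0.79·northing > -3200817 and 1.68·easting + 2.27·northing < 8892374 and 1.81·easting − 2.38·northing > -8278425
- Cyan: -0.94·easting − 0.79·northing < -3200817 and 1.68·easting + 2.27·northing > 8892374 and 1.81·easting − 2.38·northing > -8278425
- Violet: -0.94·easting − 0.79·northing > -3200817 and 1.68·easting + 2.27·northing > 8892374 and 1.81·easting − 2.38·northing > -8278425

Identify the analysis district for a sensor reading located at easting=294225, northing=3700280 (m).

Violet

-0.94·294225 − 0.79·3700280 = -3199792.700, which is > -3200817
1.68·294225 + 2.27·3700280 = 8893933.600, which is > 8892374
1.81·294225 − 2.38·3700280 = -8274119.150, which is > -8278425
This sign pattern matches Violet.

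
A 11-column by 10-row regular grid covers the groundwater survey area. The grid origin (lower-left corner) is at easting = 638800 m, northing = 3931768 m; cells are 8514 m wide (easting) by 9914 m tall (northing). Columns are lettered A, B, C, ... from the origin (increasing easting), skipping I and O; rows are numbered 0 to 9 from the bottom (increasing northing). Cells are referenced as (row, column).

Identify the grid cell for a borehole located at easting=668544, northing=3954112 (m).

(2, D)

Column index: ⌊(668544 − 638800) / 8514⌋ = ⌊3.494⌋ = 3 → column D
Row offset from origin: ⌊(3954112 − 3931768) / 9914⌋ = ⌊2.254⌋ = 2 → row 2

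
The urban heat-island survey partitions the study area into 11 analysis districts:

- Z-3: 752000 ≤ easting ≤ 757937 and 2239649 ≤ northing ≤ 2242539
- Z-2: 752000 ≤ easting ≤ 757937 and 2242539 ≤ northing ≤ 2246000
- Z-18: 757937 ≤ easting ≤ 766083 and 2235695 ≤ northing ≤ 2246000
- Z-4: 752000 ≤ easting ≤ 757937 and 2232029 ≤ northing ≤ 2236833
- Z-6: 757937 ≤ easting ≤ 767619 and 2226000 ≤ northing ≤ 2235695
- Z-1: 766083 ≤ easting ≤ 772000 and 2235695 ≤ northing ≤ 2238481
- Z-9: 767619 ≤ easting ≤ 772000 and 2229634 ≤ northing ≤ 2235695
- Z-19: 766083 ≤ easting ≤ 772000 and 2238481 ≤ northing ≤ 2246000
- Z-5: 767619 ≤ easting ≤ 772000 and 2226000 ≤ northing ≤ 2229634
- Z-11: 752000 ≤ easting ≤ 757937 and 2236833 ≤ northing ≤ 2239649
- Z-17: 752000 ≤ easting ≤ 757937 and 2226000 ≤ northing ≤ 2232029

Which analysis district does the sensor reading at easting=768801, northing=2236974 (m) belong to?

Z-1

The point has easting = 768801 and northing = 2236974.
Only Z-1 satisfies 766083 ≤ easting ≤ 772000 and 2235695 ≤ northing ≤ 2238481.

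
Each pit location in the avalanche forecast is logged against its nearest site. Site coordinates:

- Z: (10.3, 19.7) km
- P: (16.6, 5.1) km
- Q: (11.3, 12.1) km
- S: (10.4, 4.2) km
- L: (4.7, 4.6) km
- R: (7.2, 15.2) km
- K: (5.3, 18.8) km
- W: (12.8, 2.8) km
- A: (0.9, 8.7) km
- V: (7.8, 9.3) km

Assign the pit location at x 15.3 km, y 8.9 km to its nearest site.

P

Squared distances to each site:
Z: 141.640; P: 16.130; Q: 26.240; S: 46.100; L: 130.850; R: 105.300; K: 198.010; W: 43.460; A: 207.400; V: 56.410.
Minimum at P.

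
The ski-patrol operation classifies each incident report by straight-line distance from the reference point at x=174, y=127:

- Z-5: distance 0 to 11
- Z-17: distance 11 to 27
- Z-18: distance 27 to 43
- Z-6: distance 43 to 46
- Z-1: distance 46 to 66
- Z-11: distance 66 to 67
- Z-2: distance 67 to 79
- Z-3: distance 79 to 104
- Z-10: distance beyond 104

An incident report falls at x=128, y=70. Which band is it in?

Distance = √((128−174)² + (70−127)²) = √(2116.000 + 3249.000) = 73.246.
67 ≤ 73.246 < 79 → Z-2.

Z-2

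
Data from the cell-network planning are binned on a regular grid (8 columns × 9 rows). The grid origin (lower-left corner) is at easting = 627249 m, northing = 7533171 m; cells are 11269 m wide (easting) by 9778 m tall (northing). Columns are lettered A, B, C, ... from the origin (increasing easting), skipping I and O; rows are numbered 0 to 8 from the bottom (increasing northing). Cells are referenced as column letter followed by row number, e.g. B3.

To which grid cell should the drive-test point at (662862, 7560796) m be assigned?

Column index: ⌊(662862 − 627249) / 11269⌋ = ⌊3.160⌋ = 3 → column D
Row offset from origin: ⌊(7560796 − 7533171) / 9778⌋ = ⌊2.825⌋ = 2 → row 2

D2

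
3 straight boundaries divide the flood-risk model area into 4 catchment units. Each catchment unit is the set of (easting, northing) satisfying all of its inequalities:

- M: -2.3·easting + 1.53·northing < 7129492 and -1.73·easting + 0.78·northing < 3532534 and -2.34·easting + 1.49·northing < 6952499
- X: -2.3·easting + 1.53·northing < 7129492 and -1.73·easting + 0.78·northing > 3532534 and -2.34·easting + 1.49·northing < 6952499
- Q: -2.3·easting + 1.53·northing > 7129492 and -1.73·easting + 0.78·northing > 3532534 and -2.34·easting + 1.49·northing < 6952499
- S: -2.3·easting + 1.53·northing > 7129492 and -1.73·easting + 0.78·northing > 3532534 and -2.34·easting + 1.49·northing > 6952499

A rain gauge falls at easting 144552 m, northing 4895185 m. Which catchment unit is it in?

-2.3·144552 + 1.53·4895185 = 7157163.450, which is > 7129492
-1.73·144552 + 0.78·4895185 = 3568169.340, which is > 3532534
-2.34·144552 + 1.49·4895185 = 6955573.970, which is > 6952499
This sign pattern matches S.

S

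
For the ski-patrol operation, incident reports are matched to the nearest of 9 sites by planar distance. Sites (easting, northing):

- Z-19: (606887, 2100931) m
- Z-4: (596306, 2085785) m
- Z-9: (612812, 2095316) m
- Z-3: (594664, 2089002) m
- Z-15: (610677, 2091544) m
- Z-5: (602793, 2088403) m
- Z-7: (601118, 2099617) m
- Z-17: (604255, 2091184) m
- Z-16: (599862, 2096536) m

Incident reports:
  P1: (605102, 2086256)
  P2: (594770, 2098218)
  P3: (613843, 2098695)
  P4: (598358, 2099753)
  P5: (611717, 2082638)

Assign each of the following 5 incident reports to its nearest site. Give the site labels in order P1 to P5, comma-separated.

P1 → Z-5 (d²=9941090.00)
P2 → Z-16 (d²=28757588.00)
P3 → Z-9 (d²=12480602.00)
P4 → Z-7 (d²=7636096.00)
P5 → Z-15 (d²=80398436.00)

Z-5, Z-16, Z-9, Z-7, Z-15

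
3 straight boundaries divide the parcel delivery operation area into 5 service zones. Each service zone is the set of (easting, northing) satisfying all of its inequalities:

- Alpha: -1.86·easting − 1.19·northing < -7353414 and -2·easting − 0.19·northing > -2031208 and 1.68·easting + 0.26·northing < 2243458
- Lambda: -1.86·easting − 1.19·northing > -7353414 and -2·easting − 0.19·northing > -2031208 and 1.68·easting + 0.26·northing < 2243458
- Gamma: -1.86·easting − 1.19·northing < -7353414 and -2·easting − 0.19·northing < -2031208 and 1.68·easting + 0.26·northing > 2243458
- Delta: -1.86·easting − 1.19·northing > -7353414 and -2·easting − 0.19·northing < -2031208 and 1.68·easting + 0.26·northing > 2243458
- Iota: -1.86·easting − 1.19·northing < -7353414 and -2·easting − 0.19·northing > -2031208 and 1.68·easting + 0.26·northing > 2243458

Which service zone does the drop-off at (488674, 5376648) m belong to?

-1.86·488674 − 1.19·5376648 = -7307144.760, which is > -7353414
-2·488674 − 0.19·5376648 = -1998911.120, which is > -2031208
1.68·488674 + 0.26·5376648 = 2218900.800, which is < 2243458
This sign pattern matches Lambda.

Lambda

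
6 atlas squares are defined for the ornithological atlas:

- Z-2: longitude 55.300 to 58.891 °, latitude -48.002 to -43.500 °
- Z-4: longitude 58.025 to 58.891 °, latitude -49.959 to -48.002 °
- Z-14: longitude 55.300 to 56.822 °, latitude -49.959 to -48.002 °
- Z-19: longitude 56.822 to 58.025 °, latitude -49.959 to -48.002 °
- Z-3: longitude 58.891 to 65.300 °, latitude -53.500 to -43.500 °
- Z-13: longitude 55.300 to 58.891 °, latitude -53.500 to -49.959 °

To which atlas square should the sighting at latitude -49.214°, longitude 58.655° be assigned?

The point has longitude = 58.655 and latitude = -49.214.
Only Z-4 satisfies 58.025 ≤ longitude ≤ 58.891 and -49.959 ≤ latitude ≤ -48.002.

Z-4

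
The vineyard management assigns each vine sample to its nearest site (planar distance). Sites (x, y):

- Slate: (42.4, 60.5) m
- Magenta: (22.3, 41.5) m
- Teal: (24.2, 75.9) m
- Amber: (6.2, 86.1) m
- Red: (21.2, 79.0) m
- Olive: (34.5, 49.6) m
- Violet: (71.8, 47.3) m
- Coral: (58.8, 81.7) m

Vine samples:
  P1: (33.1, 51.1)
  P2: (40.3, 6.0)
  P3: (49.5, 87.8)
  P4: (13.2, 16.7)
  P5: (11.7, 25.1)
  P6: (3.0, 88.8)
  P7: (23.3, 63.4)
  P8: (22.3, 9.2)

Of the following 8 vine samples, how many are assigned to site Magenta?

4

P1 → Olive
P2 → Magenta
P3 → Coral
P4 → Magenta
P5 → Magenta
P6 → Amber
P7 → Teal
P8 → Magenta
4 of the 8 go to Magenta.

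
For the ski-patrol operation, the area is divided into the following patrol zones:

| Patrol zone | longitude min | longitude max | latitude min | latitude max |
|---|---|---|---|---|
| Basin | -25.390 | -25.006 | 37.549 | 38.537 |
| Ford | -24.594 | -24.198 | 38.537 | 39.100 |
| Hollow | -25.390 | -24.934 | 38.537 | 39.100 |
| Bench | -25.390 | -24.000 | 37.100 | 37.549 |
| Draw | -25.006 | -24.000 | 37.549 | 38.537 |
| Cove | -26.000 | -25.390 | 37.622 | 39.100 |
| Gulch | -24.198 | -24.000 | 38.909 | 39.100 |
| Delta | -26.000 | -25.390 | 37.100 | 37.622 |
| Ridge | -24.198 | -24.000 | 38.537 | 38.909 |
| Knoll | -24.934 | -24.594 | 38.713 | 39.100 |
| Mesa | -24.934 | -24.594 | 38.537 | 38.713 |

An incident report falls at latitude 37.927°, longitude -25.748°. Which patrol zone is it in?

The point has longitude = -25.748 and latitude = 37.927.
Only Cove satisfies -26.000 ≤ longitude ≤ -25.390 and 37.622 ≤ latitude ≤ 39.100.

Cove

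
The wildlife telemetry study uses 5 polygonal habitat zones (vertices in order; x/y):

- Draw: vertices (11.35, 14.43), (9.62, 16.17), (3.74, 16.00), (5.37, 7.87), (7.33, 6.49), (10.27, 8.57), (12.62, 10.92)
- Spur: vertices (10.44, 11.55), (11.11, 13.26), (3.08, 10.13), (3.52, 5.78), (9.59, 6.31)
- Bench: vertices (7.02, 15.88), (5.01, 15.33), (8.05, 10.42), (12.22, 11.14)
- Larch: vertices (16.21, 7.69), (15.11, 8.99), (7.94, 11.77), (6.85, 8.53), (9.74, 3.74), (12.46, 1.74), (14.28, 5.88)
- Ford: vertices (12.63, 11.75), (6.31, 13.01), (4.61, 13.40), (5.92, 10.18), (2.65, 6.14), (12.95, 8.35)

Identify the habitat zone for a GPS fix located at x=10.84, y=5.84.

Cast a ray rightward from (10.84, 5.84). For each polygon, the edges (by vertex number in listed order) whose endpoints lie on opposite sides of y = 5.84, where each meets that height, and whether that is right or left of the point:
Draw: no edge straddles that height → 0 crossings.
Spur: 3–4 at x≈3.514 (left), 4–5 at x≈4.207 (left) → 0 crossings.
Bench: no edge straddles that height → 0 crossings.
Larch: 4–5 at x≈8.473 (left), 6–7 at x≈14.262 (right) → 1 crossing.
Ford: no edge straddles that height → 0 crossings.
Only Larch has an odd count, so the point is inside Larch.

Larch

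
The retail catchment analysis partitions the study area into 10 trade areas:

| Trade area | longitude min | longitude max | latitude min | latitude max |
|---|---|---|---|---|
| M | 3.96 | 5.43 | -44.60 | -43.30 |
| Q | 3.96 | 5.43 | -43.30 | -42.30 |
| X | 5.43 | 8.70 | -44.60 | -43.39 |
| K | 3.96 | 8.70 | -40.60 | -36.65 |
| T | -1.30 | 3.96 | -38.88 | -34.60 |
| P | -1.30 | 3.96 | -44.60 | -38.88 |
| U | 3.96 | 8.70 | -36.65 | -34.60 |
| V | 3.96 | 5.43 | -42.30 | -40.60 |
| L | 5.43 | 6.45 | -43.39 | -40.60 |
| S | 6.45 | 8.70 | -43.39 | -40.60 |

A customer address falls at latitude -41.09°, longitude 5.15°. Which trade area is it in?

The point has longitude = 5.15 and latitude = -41.09.
Only V satisfies 3.96 ≤ longitude ≤ 5.43 and -42.30 ≤ latitude ≤ -40.60.

V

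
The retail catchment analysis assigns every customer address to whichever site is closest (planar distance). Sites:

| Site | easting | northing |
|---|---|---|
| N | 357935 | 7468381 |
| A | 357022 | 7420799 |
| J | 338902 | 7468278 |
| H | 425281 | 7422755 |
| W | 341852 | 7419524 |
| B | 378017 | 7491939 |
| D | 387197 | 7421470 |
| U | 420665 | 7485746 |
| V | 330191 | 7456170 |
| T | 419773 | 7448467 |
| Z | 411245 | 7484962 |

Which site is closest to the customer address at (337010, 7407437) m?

Squared distances to each site:
N: 4152026761.000; A: 579023188.000; J: 3705206945.000; H: 8026410565.000; W: 169540533.000; B: 8822162053.000; D: 2715660058.000; U: 13130458506.000; V: 2421404050.000; T: 8533175069.000; Z: 11520960850.000.
Minimum at W.

W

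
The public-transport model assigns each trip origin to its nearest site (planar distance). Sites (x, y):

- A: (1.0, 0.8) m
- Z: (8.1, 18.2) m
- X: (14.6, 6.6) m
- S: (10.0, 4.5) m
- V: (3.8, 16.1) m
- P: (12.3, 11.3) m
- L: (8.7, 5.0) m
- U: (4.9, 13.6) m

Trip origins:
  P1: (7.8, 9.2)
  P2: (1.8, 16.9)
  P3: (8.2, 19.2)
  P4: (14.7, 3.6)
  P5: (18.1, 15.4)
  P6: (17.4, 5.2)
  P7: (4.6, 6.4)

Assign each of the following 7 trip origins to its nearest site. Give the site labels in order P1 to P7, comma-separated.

L, V, Z, X, P, X, L

P1 → L (d²=18.45)
P2 → V (d²=4.64)
P3 → Z (d²=1.01)
P4 → X (d²=9.01)
P5 → P (d²=50.45)
P6 → X (d²=9.80)
P7 → L (d²=18.77)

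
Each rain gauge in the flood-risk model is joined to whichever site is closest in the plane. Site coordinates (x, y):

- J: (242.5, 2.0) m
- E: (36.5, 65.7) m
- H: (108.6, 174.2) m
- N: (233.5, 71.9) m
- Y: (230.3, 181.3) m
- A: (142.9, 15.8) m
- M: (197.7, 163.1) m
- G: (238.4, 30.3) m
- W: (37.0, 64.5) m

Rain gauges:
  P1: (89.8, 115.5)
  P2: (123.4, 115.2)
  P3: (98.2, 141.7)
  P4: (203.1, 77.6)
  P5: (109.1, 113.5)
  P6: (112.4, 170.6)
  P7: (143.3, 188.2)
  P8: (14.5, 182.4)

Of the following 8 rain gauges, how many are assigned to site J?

0

P1 → H
P2 → H
P3 → H
P4 → N
P5 → H
P6 → H
P7 → H
P8 → H
0 of the 8 go to J.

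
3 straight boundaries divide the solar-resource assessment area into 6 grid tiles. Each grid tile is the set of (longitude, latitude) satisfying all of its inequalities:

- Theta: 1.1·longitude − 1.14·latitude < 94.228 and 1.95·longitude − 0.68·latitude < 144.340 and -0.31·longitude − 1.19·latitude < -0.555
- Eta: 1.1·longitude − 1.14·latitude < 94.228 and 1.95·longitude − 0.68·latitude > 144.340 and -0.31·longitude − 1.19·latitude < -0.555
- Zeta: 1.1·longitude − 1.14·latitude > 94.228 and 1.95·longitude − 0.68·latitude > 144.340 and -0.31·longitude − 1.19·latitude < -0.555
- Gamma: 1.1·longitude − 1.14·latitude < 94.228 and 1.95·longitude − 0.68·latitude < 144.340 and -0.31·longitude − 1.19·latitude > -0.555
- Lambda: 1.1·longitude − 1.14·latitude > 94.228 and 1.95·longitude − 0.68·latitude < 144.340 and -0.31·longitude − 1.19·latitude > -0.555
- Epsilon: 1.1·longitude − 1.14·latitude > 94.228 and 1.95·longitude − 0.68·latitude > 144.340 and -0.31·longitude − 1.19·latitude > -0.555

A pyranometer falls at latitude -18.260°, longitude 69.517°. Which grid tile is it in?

1.1·69.517 − 1.14·-18.260 = 97.285, which is > 94.228
1.95·69.517 − 0.68·-18.260 = 147.975, which is > 144.340
-0.31·69.517 − 1.19·-18.260 = 0.179, which is > -0.555
This sign pattern matches Epsilon.

Epsilon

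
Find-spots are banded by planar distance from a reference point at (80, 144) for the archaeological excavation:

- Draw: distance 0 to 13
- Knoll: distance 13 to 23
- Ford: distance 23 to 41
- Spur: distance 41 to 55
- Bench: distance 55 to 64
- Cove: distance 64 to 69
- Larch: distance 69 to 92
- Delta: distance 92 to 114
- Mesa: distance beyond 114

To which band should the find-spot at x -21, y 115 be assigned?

Delta

Distance = √((-21−80)² + (115−144)²) = √(10201.000 + 841.000) = 105.081.
92 ≤ 105.081 < 114 → Delta.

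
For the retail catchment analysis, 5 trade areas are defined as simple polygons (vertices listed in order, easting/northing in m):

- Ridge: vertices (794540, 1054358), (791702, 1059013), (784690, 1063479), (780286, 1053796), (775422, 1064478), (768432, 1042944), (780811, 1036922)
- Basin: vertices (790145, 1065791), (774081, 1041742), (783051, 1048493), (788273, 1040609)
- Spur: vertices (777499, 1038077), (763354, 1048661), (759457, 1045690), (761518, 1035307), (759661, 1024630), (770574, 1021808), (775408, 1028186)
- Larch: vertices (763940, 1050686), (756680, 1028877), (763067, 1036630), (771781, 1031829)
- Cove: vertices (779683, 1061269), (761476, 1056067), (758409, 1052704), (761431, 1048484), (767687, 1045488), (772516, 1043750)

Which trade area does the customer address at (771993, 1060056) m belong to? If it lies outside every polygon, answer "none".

none

Cast a ray rightward from (771993, 1060056). For each polygon, the edges (by vertex number in listed order) whose endpoints lie on opposite sides of northing = 1060056, where each meets that height, and whether that is right or left of the point:
Ridge: 2–3 at easting≈790064.4 (right), 3–4 at easting≈783133.2 (right), 4–5 at easting≈777435.5 (right), 5–6 at easting≈773986.6 (right) → 4 crossings.
Basin: 1–2 at easting≈786314.2 (right), 4–1 at easting≈789718.7 (right) → 2 crossings.
Spur: no edge straddles that height → 0 crossings.
Larch: no edge straddles that height → 0 crossings.
Cove: 1–2 at easting≈775437.5 (right), 6–1 at easting≈779186.8 (right) → 2 crossings.
All counts are even, so the point lies outside every listed polygon.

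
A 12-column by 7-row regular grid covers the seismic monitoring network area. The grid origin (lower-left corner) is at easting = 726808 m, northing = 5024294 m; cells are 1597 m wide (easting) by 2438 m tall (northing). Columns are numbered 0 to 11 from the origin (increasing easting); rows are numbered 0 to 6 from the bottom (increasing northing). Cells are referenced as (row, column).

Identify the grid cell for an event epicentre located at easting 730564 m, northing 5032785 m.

(3, 2)

Column index: ⌊(730564 − 726808) / 1597⌋ = ⌊2.352⌋ = 2
Row offset from origin: ⌊(5032785 − 5024294) / 2438⌋ = ⌊3.483⌋ = 3 → row 3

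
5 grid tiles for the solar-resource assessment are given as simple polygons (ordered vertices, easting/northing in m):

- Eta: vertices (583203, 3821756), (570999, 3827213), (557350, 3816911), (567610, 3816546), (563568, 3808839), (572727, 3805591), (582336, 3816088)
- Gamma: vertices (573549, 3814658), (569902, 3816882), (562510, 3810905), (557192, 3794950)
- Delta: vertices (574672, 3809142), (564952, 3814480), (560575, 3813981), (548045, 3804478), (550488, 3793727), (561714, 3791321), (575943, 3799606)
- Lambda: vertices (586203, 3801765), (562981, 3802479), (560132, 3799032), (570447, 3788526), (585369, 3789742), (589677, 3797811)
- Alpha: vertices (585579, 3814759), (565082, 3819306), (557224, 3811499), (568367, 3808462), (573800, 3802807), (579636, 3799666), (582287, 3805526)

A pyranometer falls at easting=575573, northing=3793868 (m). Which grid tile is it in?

Lambda

Cast a ray rightward from (575573, 3793868). For each polygon, the edges (by vertex number in listed order) whose endpoints lie on opposite sides of northing = 3793868, where each meets that height, and whether that is right or left of the point:
Eta: no edge straddles that height → 0 crossings.
Gamma: no edge straddles that height → 0 crossings.
Delta: 4–5 at easting≈550456.0 (left), 6–7 at easting≈566088.3 (left) → 0 crossings.
Lambda: 3–4 at easting≈565202.1 (left), 5–6 at easting≈587571.9 (right) → 1 crossing.
Alpha: no edge straddles that height → 0 crossings.
Only Lambda has an odd count, so the point is inside Lambda.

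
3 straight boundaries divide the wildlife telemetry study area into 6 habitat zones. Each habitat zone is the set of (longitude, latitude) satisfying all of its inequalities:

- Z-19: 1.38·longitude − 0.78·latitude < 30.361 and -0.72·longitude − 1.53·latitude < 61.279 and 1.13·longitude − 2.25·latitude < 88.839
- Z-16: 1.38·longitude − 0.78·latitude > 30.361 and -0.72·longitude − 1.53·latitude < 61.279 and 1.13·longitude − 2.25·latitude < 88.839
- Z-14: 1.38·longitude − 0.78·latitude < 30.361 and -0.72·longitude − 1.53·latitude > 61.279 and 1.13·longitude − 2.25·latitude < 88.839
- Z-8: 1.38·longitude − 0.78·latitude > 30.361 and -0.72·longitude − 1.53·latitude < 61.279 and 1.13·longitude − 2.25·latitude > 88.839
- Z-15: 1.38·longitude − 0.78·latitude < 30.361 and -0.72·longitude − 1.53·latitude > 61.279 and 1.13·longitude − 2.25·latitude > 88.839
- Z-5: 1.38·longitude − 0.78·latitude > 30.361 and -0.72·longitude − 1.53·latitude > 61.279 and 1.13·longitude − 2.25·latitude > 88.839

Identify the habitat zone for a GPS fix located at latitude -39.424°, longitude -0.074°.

Z-16

1.38·-0.074 − 0.78·-39.424 = 30.649, which is > 30.361
-0.72·-0.074 − 1.53·-39.424 = 60.372, which is < 61.279
1.13·-0.074 − 2.25·-39.424 = 88.620, which is < 88.839
This sign pattern matches Z-16.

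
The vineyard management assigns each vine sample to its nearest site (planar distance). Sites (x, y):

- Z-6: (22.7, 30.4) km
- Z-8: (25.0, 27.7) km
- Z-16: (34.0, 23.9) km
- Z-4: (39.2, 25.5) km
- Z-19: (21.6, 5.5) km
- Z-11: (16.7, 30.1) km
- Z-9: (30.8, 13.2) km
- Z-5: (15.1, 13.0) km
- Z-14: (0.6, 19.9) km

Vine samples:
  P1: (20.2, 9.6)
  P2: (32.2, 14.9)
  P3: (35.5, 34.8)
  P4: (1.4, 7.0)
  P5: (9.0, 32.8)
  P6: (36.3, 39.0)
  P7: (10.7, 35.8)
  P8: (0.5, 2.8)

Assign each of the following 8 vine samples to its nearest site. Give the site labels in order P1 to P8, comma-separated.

Z-19, Z-9, Z-4, Z-14, Z-11, Z-4, Z-11, Z-14

P1 → Z-19 (d²=18.77)
P2 → Z-9 (d²=4.85)
P3 → Z-4 (d²=100.18)
P4 → Z-14 (d²=167.05)
P5 → Z-11 (d²=66.58)
P6 → Z-4 (d²=190.66)
P7 → Z-11 (d²=68.49)
P8 → Z-14 (d²=292.42)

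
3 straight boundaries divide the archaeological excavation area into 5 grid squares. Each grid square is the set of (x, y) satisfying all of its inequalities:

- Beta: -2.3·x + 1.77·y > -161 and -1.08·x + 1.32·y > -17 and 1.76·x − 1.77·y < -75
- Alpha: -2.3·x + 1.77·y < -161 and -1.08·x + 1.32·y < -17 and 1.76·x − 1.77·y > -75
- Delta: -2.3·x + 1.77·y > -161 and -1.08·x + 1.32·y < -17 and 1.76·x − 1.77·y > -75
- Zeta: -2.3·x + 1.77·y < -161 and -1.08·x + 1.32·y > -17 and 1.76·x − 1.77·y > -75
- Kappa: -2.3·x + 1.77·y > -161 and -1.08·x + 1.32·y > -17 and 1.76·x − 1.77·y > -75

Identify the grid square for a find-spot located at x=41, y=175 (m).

-2.3·41 + 1.77·175 = 215.450, which is > -161
-1.08·41 + 1.32·175 = 186.720, which is > -17
1.76·41 − 1.77·175 = -237.590, which is < -75
This sign pattern matches Beta.

Beta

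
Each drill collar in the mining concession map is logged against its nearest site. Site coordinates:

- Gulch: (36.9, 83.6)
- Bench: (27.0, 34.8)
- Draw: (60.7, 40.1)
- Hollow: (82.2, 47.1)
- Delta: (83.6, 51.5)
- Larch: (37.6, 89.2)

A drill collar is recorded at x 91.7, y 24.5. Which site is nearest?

Squared distances to each site:
Gulch: 6495.850; Bench: 4292.180; Draw: 1204.360; Hollow: 601.010; Delta: 794.610; Larch: 7112.900.
Minimum at Hollow.

Hollow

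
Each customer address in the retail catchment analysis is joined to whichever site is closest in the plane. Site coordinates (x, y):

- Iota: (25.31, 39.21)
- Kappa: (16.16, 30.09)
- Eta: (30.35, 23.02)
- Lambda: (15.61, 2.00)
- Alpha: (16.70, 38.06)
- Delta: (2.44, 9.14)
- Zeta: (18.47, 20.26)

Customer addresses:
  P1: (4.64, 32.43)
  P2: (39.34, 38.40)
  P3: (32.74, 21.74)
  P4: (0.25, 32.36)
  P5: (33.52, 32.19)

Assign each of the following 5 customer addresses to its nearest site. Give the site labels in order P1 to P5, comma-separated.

P1 → Kappa (d²=138.19)
P2 → Iota (d²=197.50)
P3 → Eta (d²=7.35)
P4 → Kappa (d²=258.28)
P5 → Eta (d²=94.14)

Kappa, Iota, Eta, Kappa, Eta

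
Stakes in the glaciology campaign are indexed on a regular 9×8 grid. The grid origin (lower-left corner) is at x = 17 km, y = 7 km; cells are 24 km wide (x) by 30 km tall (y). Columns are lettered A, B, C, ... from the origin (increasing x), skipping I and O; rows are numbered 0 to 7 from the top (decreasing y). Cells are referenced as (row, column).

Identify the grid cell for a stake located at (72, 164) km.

Column index: ⌊(72 − 17) / 24⌋ = ⌊2.292⌋ = 2 → column C
Row offset from origin: ⌊(164 − 7) / 30⌋ = ⌊5.233⌋ = 5 → row 2 (counted from top)

(2, C)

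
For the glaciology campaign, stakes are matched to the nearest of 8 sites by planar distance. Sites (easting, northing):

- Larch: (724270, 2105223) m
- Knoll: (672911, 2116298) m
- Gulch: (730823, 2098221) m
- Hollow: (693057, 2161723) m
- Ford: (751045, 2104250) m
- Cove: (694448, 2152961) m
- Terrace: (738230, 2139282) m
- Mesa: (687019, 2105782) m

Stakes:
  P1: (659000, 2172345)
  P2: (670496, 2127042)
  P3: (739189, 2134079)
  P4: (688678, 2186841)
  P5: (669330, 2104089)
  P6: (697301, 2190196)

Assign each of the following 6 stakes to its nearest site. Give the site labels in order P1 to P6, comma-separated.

Hollow, Knoll, Terrace, Hollow, Knoll, Hollow

P1 → Hollow (d²=1272706133.00)
P2 → Knoll (d²=121265761.00)
P3 → Terrace (d²=27990890.00)
P4 → Hollow (d²=650089565.00)
P5 → Knoll (d²=161883242.00)
P6 → Hollow (d²=828723265.00)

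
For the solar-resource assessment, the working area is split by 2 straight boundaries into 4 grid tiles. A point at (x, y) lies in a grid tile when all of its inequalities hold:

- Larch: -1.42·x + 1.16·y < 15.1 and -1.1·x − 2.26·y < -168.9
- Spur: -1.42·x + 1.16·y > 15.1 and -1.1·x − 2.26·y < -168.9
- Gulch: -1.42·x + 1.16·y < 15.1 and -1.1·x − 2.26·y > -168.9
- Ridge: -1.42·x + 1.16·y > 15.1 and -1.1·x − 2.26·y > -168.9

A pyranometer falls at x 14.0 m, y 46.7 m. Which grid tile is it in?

-1.42·14.0 + 1.16·46.7 = 34.292, which is > 15.1
-1.1·14.0 − 2.26·46.7 = -120.942, which is > -168.9
This sign pattern matches Ridge.

Ridge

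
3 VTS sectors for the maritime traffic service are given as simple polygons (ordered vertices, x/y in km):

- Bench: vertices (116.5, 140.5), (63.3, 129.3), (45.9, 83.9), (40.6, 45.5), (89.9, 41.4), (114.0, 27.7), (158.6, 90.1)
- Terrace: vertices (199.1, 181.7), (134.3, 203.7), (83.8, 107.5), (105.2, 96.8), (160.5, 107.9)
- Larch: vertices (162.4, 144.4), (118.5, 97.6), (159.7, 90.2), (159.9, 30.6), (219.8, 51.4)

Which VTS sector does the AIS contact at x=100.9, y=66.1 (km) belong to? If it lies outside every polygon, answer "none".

Bench

Cast a ray rightward from (100.9, 66.1). For each polygon, the edges (by vertex number in listed order) whose endpoints lie on opposite sides of y = 66.1, where each meets that height, and whether that is right or left of the point:
Bench: 3–4 at x≈43.44 (left), 6–7 at x≈141.45 (right) → 1 crossing.
Terrace: no edge straddles that height → 0 crossings.
Larch: 3–4 at x≈159.78 (right), 5–1 at x≈210.73 (right) → 2 crossings.
Only Bench has an odd count, so the point is inside Bench.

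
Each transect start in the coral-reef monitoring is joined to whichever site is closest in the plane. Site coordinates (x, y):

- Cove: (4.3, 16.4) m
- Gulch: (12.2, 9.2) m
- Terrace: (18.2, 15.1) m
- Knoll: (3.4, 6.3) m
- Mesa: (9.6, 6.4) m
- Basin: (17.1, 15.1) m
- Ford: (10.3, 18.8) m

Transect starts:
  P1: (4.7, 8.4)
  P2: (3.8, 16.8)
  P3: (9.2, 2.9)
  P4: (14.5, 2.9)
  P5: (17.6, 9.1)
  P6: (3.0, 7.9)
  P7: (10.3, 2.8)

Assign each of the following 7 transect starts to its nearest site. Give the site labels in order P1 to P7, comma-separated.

P1 → Knoll (d²=6.10)
P2 → Cove (d²=0.41)
P3 → Mesa (d²=12.41)
P4 → Mesa (d²=36.26)
P5 → Gulch (d²=29.17)
P6 → Knoll (d²=2.72)
P7 → Mesa (d²=13.45)

Knoll, Cove, Mesa, Mesa, Gulch, Knoll, Mesa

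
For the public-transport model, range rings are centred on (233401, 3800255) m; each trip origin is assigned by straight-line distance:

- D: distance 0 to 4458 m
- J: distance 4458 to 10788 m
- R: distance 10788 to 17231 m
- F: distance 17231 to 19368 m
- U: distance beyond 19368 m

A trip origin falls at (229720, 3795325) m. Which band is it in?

Distance = √((229720−233401)² + (3795325−3800255)²) = √(13549761.000 + 24304900.000) = 6152.614 m.
4458 ≤ 6152.614 < 10788 → J.

J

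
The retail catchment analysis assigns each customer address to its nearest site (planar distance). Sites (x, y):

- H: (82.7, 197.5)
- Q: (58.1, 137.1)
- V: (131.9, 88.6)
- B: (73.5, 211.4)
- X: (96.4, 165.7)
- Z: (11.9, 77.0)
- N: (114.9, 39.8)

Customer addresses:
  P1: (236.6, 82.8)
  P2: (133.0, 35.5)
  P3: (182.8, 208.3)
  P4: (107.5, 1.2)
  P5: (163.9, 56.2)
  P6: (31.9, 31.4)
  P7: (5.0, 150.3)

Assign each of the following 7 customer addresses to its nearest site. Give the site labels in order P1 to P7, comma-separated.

P1 → V (d²=10995.73)
P2 → N (d²=346.10)
P3 → X (d²=9279.72)
P4 → N (d²=1544.72)
P5 → V (d²=2073.76)
P6 → Z (d²=2479.36)
P7 → Q (d²=2993.85)

V, N, X, N, V, Z, Q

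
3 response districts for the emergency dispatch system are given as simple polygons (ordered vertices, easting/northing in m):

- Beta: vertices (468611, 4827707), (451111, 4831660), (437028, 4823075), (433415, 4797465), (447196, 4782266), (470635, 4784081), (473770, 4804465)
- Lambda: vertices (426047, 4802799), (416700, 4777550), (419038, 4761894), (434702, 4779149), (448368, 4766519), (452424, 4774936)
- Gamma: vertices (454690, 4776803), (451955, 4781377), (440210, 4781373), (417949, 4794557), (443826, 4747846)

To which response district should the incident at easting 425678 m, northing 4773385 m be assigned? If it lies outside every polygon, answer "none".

Cast a ray rightward from (425678, 4773385). For each polygon, the edges (by vertex number in listed order) whose endpoints lie on opposite sides of northing = 4773385, where each meets that height, and whether that is right or left of the point:
Beta: no edge straddles that height → 0 crossings.
Lambda: 2–3 at easting≈417322.0 (left), 3–4 at easting≈429469.5 (right), 4–5 at easting≈440938.8 (right), 5–6 at easting≈451676.6 (right) → 3 crossings.
Gamma: 4–5 at easting≈429677.9 (right), 5–1 at easting≈453407.6 (right) → 2 crossings.
Only Lambda has an odd count, so the point is inside Lambda.

Lambda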